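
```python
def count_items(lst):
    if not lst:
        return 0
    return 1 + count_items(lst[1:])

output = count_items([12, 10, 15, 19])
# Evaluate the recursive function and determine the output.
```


count_items([12, 10, 15, 19])
= 1 + count_items([10, 15, 19])
= 1 + 1 + count_items([15, 19])
= 1 + 1 + 1 + count_items([19])
= 1 + 1 + 1 + 1 + count_items([])
= 1 + 1 + 1 + 1 + 0
= 4


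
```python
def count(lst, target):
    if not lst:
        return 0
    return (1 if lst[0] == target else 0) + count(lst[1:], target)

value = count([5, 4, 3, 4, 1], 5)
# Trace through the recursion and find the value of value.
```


count([5, 4, 3, 4, 1], 5)
lst[0]=5 == 5: 1 + count([4, 3, 4, 1], 5)
lst[0]=4 != 5: 0 + count([3, 4, 1], 5)
lst[0]=3 != 5: 0 + count([4, 1], 5)
lst[0]=4 != 5: 0 + count([1], 5)
lst[0]=1 != 5: 0 + count([], 5)
= 1


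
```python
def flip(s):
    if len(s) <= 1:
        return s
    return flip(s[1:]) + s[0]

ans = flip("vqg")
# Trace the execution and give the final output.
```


flip("vqg")
= flip("qg") + "v"
= flip("g") + "q" + "v"
= "g" + "q" + "v"
= "gqv"


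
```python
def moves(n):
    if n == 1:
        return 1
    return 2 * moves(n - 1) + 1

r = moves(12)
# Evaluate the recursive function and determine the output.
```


moves(12)
= 2 * moves(11) + 1
= 2 * (2 * moves(10) + 1) + 1
= 2 * (2 * (2 * moves(9) + 1) + 1) + 1
= 2 * (2 * (2 * (2 * moves(8) + 1) + 1) + 1) + 1
= 2 * (2 * (2 * (2 * (2 * moves(7) + 1) + 1) + 1) + 1) + 1
= 2 * (2 * (2 * (2 * (2 * (2 * moves(6) + 1) + 1) + 1) + 1) + 1) + 1
= 2 * (2 * (2 * (2 * (2 * (2 * (2 * moves(5) + 1) + 1) + 1) + 1) + 1) + 1) + 1
= 2 * (2 * (2 * (2 * (2 * (2 * (2 * (2 * moves(4) + 1) + 1) + 1) + 1) + 1) + 1) + 1) + 1
= 2 * (2 * (2 * (2 * (2 * (2 * (2 * (2 * (2 * moves(3) + 1) + 1) + 1) + 1) + 1) + 1) + 1) + 1) + 1
= 2 * (2 * (2 * (2 * (2 * (2 * (2 * (2 * (2 * (2 * moves(2) + 1) + 1) + 1) + 1) + 1) + 1) + 1) + 1) + 1) + 1
= 2 * (2 * (2 * (2 * (2 * (2 * (2 * (2 * (2 * (2 * (2 * moves(1) + 1) + 1) + 1) + 1) + 1) + 1) + 1) + 1) + 1) + 1) + 1
Now compute bottom-up:
moves(1) = 1
moves(2) = 2 * 1 + 1 = 3
moves(3) = 2 * 3 + 1 = 7
moves(4) = 2 * 7 + 1 = 15
moves(5) = 2 * 15 + 1 = 31
moves(6) = 2 * 31 + 1 = 63
moves(7) = 2 * 63 + 1 = 127
moves(8) = 2 * 127 + 1 = 255
moves(9) = 2 * 255 + 1 = 511
moves(10) = 2 * 511 + 1 = 1023
moves(11) = 2 * 1023 + 1 = 2047
moves(12) = 2 * 2047 + 1 = 4095
= 4095


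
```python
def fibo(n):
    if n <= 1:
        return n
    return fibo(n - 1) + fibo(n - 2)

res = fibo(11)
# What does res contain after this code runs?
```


fibo(11)
= fibo(10) + fibo(9)
= (fibo(9) + fibo(8)) + fibo(9)
Computing bottom-up: fibo(0)=0, fibo(1)=1, fibo(2)=1, fibo(3)=2, fibo(4)=3, fibo(5)=5, fibo(6)=8, fibo(7)=13, fibo(8)=21, fibo(9)=34, fibo(10)=55, fibo(11)=89
= 89


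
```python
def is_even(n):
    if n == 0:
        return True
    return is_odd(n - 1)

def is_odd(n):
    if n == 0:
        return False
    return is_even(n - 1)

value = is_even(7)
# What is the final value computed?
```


is_even(7)
= is_odd(6)
= is_even(5)
= is_odd(4)
= is_even(3)
= is_odd(2)
= is_even(1)
= is_odd(0)
n == 0: return False
= False


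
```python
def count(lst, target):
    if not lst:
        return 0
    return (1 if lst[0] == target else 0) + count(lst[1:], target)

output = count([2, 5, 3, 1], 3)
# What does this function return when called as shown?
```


count([2, 5, 3, 1], 3)
lst[0]=2 != 3: 0 + count([5, 3, 1], 3)
lst[0]=5 != 3: 0 + count([3, 1], 3)
lst[0]=3 == 3: 1 + count([1], 3)
lst[0]=1 != 3: 0 + count([], 3)
= 1


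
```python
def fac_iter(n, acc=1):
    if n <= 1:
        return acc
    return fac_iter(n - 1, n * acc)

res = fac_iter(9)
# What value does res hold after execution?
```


fac_iter(9, 1)
= fac_iter(8, 9 * 1) = fac_iter(8, 9)
= fac_iter(7, 8 * 9) = fac_iter(7, 72)
= fac_iter(6, 7 * 72) = fac_iter(6, 504)
= fac_iter(5, 6 * 504) = fac_iter(5, 3024)
= fac_iter(4, 5 * 3024) = fac_iter(4, 15120)
= fac_iter(3, 4 * 15120) = fac_iter(3, 60480)
= fac_iter(2, 3 * 60480) = fac_iter(2, 181440)
= fac_iter(1, 2 * 181440) = fac_iter(1, 362880)
n <= 1, return acc = 362880


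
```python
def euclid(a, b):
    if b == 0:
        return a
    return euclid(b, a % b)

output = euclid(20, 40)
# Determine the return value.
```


euclid(20, 40)
= euclid(40, 20 % 40) = euclid(40, 20)
= euclid(20, 40 % 20) = euclid(20, 0)
b == 0, return a = 20


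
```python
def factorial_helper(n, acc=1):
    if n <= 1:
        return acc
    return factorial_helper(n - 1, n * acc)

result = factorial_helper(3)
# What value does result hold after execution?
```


factorial_helper(3, 1)
= factorial_helper(2, 3 * 1) = factorial_helper(2, 3)
= factorial_helper(1, 2 * 3) = factorial_helper(1, 6)
n <= 1, return acc = 6


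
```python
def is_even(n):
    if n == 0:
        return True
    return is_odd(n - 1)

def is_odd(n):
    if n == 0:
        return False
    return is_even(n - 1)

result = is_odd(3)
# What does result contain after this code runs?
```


is_odd(3)
= is_even(2)
= is_odd(1)
= is_even(0)
n == 0: return True
= True


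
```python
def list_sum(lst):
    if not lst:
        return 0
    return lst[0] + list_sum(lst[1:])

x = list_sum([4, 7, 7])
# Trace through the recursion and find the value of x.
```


list_sum([4, 7, 7])
= 4 + list_sum([7, 7])
= 4 + 7 + list_sum([7])
= 4 + 7 + 7 + list_sum([])
= 4 + 7 + 7 + 0
= 18


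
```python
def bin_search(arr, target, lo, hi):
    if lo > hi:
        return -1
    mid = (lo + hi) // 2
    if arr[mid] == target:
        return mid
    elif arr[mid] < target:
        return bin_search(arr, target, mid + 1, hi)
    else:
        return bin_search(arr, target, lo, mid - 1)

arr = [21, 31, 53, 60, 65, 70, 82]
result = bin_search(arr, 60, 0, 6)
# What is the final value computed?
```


bin_search(arr, 60, 0, 6)
lo=0, hi=6, mid=3, arr[mid]=60
arr[3] == 60, found at index 3
= 3


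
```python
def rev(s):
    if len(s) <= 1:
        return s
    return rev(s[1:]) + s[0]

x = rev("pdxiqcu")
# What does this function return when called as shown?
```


rev("pdxiqcu")
= rev("dxiqcu") + "p"
= rev("xiqcu") + "d" + "p"
= rev("iqcu") + "x" + "d" + "p"
= rev("qcu") + "i" + "x" + "d" + "p"
= rev("cu") + "q" + "i" + "x" + "d" + "p"
= rev("u") + "c" + "q" + "i" + "x" + "d" + "p"
= "u" + "c" + "q" + "i" + "x" + "d" + "p"
= "ucqixdp"


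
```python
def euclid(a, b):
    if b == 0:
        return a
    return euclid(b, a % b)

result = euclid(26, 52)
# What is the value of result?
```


euclid(26, 52)
= euclid(52, 26 % 52) = euclid(52, 26)
= euclid(26, 52 % 26) = euclid(26, 0)
b == 0, return a = 26


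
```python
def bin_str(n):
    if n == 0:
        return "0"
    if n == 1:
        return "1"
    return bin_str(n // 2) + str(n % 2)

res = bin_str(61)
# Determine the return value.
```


bin_str(61)
= bin_str(30) + "1"
= bin_str(15) + "0" + "1"
= bin_str(7) + "1" + "0" + "1"
= bin_str(3) + "1" + "1" + "0" + "1"
= bin_str(1) + "1" + "1" + "1" + "0" + "1"
= "1" + "1" + "1" + "1" + "0" + "1"
= "111101"


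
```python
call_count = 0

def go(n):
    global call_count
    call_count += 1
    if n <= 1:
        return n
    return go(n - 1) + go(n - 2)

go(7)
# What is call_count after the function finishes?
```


go(7) calls go(6) and go(5); each non-base call branches into two more.
Let C(k) = total number of calls made by go(k), including the call to go(k) itself.
Base cases: C(0) = 1, C(1) = 1
Recurrence: C(k) = 1 + C(k-1) + C(k-2)
  C(2) = 1 + C(1) + C(0) = 1 + 1 + 1 = 3
  C(3) = 1 + C(2) + C(1) = 1 + 3 + 1 = 5
  C(4) = 1 + C(3) + C(2) = 1 + 5 + 3 = 9
  C(5) = 1 + C(4) + C(3) = 1 + 9 + 5 = 15
  C(6) = 1 + C(5) + C(4) = 1 + 15 + 9 = 25
  C(7) = 1 + C(6) + C(5) = 1 + 25 + 15 = 41
Total calls = C(7) = 41


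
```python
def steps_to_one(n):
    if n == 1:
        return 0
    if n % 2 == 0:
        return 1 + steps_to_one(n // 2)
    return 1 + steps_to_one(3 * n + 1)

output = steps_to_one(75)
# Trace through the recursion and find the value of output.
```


steps_to_one(75)
75 is odd -> 3*75+1 = 226 -> steps_to_one(226)
226 is even -> steps_to_one(113)
113 is odd -> 3*113+1 = 340 -> steps_to_one(340)
340 is even -> steps_to_one(170)
170 is even -> steps_to_one(85)
85 is odd -> 3*85+1 = 256 -> steps_to_one(256)
256 is even -> steps_to_one(128)
128 is even -> steps_to_one(64)
64 is even -> steps_to_one(32)
32 is even -> steps_to_one(16)
16 is even -> steps_to_one(8)
8 is even -> steps_to_one(4)
4 is even -> steps_to_one(2)
2 is even -> steps_to_one(1)
Reached 1 after 14 steps
= 14


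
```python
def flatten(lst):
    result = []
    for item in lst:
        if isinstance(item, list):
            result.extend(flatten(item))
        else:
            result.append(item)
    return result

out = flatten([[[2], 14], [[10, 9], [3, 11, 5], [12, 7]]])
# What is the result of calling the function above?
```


flatten([[[2], 14], [[10, 9], [3, 11, 5], [12, 7]]])
Processing each element:
  [[2], 14] is a list -> flatten recursively -> [2, 14]
  [[10, 9], [3, 11, 5], [12, 7]] is a list -> flatten recursively -> [10, 9, 3, 11, 5, 12, 7]
= [2, 14, 10, 9, 3, 11, 5, 12, 7]


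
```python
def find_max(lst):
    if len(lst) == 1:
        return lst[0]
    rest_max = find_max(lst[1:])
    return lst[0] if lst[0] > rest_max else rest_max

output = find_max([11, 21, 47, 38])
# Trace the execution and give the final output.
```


find_max([11, 21, 47, 38])
= compare 11 with find_max([21, 47, 38])
= compare 21 with find_max([47, 38])
= compare 47 with find_max([38])
Base: find_max([38]) = 38
compare 47 with 38: max = 47
compare 21 with 47: max = 47
compare 11 with 47: max = 47
= 47


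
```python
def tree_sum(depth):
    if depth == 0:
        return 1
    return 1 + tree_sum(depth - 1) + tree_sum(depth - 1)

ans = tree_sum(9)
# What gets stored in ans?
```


tree_sum(9)
= 1 + tree_sum(8) + tree_sum(8)
= 1 + 2 * tree_sum(8)
tree_sum(k) = 2^(k+1) - 1
tree_sum(0) = 1
tree_sum(1) = 3
tree_sum(2) = 7
tree_sum(3) = 15
tree_sum(4) = 31
tree_sum(9) = 2^10 - 1 = 1023


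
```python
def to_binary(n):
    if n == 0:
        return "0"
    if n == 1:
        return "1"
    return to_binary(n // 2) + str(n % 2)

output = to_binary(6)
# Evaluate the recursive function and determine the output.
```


to_binary(6)
= to_binary(3) + "0"
= to_binary(1) + "1" + "0"
= "1" + "1" + "0"
= "110"


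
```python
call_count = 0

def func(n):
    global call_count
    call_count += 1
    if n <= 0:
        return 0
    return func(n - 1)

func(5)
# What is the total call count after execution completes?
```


func(5) calls func(4) calls ... calls func(0)
Total calls: 5 + 1 (for base case) = 6


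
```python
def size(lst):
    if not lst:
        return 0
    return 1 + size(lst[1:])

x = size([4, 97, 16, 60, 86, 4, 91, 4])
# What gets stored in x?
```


size([4, 97, 16, 60, 86, 4, 91, 4])
= 1 + size([97, 16, 60, 86, 4, 91, 4])
= 1 + 1 + size([16, 60, 86, 4, 91, 4])
= 1 + 1 + 1 + size([60, 86, 4, 91, 4])
= 1 + 1 + 1 + 1 + size([86, 4, 91, 4])
= 1 + 1 + 1 + 1 + 1 + size([4, 91, 4])
= 1 + 1 + 1 + 1 + 1 + 1 + size([91, 4])
= 1 + 1 + 1 + 1 + 1 + 1 + 1 + size([4])
= 1 + 1 + 1 + 1 + 1 + 1 + 1 + 1 + size([])
= 1 + 1 + 1 + 1 + 1 + 1 + 1 + 1 + 0
= 8


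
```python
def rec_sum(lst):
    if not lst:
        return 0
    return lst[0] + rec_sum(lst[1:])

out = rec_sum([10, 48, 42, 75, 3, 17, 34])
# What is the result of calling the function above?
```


rec_sum([10, 48, 42, 75, 3, 17, 34])
= 10 + rec_sum([48, 42, 75, 3, 17, 34])
= 10 + 48 + rec_sum([42, 75, 3, 17, 34])
= 10 + 48 + 42 + rec_sum([75, 3, 17, 34])
= 10 + 48 + 42 + 75 + rec_sum([3, 17, 34])
= 10 + 48 + 42 + 75 + 3 + rec_sum([17, 34])
= 10 + 48 + 42 + 75 + 3 + 17 + rec_sum([34])
= 10 + 48 + 42 + 75 + 3 + 17 + 34 + rec_sum([])
= 10 + 48 + 42 + 75 + 3 + 17 + 34 + 0
= 229


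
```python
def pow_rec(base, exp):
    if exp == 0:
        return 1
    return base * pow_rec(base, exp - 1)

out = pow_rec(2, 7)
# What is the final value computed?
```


pow_rec(2, 7)
= 2 * pow_rec(2, 6)
= 2 * 2 * pow_rec(2, 5)
= 2 * 2 * 2 * pow_rec(2, 4)
= 2 * 2 * 2 * 2 * pow_rec(2, 3)
= 2 * 2 * 2 * 2 * 2 * pow_rec(2, 2)
= 2 * 2 * 2 * 2 * 2 * 2 * pow_rec(2, 1)
= 2 * 2 * 2 * 2 * 2 * 2 * 2 * pow_rec(2, 0)
= 2 * 2 * 2 * 2 * 2 * 2 * 2 * 1
= 128


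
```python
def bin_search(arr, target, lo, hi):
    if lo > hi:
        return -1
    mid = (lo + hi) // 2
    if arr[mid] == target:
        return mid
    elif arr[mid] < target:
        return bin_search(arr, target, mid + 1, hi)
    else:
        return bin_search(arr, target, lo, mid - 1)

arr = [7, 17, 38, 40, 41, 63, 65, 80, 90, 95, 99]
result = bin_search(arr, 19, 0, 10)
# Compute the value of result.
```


bin_search(arr, 19, 0, 10)
lo=0, hi=10, mid=5, arr[mid]=63
63 > 19, search left half
lo=0, hi=4, mid=2, arr[mid]=38
38 > 19, search left half
lo=0, hi=1, mid=0, arr[mid]=7
7 < 19, search right half
lo=1, hi=1, mid=1, arr[mid]=17
17 < 19, search right half
lo > hi, target not found, return -1
= -1


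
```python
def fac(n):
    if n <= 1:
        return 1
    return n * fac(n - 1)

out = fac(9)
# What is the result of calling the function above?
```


fac(9)
= 9 * fac(8)
= 9 * 8 * fac(7)
= 9 * 8 * 7 * fac(6)
= 9 * 8 * 7 * 6 * fac(5)
= 9 * 8 * 7 * 6 * 5 * fac(4)
= 9 * 8 * 7 * 6 * 5 * 4 * fac(3)
= 9 * 8 * 7 * 6 * 5 * 4 * 3 * fac(2)
= 9 * 8 * 7 * 6 * 5 * 4 * 3 * 2 * fac(1)
= 9 * 8 * 7 * 6 * 5 * 4 * 3 * 2 * 1
= 362880


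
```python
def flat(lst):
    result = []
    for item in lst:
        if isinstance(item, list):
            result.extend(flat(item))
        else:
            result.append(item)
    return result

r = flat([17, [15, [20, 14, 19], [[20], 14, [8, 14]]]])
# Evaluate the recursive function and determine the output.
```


flat([17, [15, [20, 14, 19], [[20], 14, [8, 14]]]])
Processing each element:
  17 is not a list -> append 17
  [15, [20, 14, 19], [[20], 14, [8, 14]]] is a list -> flat recursively -> [15, 20, 14, 19, 20, 14, 8, 14]
= [17, 15, 20, 14, 19, 20, 14, 8, 14]


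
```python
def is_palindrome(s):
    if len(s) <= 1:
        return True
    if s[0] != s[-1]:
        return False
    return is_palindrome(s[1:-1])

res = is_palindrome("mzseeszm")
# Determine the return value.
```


is_palindrome("mzseeszm")
"mzseeszm": s[0]='m' == s[-1]='m' -> is_palindrome("zseesz")
"zseesz": s[0]='z' == s[-1]='z' -> is_palindrome("sees")
"sees": s[0]='s' == s[-1]='s' -> is_palindrome("ee")
"ee": s[0]='e' == s[-1]='e' -> is_palindrome("")
"": len <= 1 -> True
= True


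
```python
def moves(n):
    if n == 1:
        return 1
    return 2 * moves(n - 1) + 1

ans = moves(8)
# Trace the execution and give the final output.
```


moves(8)
= 2 * moves(7) + 1
= 2 * (2 * moves(6) + 1) + 1
= 2 * (2 * (2 * moves(5) + 1) + 1) + 1
= 2 * (2 * (2 * (2 * moves(4) + 1) + 1) + 1) + 1
= 2 * (2 * (2 * (2 * (2 * moves(3) + 1) + 1) + 1) + 1) + 1
= 2 * (2 * (2 * (2 * (2 * (2 * moves(2) + 1) + 1) + 1) + 1) + 1) + 1
= 2 * (2 * (2 * (2 * (2 * (2 * (2 * moves(1) + 1) + 1) + 1) + 1) + 1) + 1) + 1
Now compute bottom-up:
moves(1) = 1
moves(2) = 2 * 1 + 1 = 3
moves(3) = 2 * 3 + 1 = 7
moves(4) = 2 * 7 + 1 = 15
moves(5) = 2 * 15 + 1 = 31
moves(6) = 2 * 31 + 1 = 63
moves(7) = 2 * 63 + 1 = 127
moves(8) = 2 * 127 + 1 = 255
= 255


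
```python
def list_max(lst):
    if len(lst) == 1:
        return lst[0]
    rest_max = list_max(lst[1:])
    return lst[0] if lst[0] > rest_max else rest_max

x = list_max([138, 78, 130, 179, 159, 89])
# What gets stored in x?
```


list_max([138, 78, 130, 179, 159, 89])
= compare 138 with list_max([78, 130, 179, 159, 89])
= compare 78 with list_max([130, 179, 159, 89])
= compare 130 with list_max([179, 159, 89])
= compare 179 with list_max([159, 89])
= compare 159 with list_max([89])
Base: list_max([89]) = 89
compare 159 with 89: max = 159
compare 179 with 159: max = 179
compare 130 with 179: max = 179
compare 78 with 179: max = 179
compare 138 with 179: max = 179
= 179


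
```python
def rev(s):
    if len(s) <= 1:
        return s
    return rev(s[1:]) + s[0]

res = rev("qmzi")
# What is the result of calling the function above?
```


rev("qmzi")
= rev("mzi") + "q"
= rev("zi") + "m" + "q"
= rev("i") + "z" + "m" + "q"
= "i" + "z" + "m" + "q"
= "izmq"


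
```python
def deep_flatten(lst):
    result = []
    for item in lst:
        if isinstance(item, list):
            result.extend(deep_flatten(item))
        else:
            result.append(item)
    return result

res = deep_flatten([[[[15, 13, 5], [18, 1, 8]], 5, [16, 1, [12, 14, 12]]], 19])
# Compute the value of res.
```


deep_flatten([[[[15, 13, 5], [18, 1, 8]], 5, [16, 1, [12, 14, 12]]], 19])
Processing each element:
  [[[15, 13, 5], [18, 1, 8]], 5, [16, 1, [12, 14, 12]]] is a list -> deep_flatten recursively -> [15, 13, 5, 18, 1, 8, 5, 16, 1, 12, 14, 12]
  19 is not a list -> append 19
= [15, 13, 5, 18, 1, 8, 5, 16, 1, 12, 14, 12, 19]


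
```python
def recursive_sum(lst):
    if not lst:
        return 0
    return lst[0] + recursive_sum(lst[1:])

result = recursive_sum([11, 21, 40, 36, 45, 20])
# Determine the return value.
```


recursive_sum([11, 21, 40, 36, 45, 20])
= 11 + recursive_sum([21, 40, 36, 45, 20])
= 11 + 21 + recursive_sum([40, 36, 45, 20])
= 11 + 21 + 40 + recursive_sum([36, 45, 20])
= 11 + 21 + 40 + 36 + recursive_sum([45, 20])
= 11 + 21 + 40 + 36 + 45 + recursive_sum([20])
= 11 + 21 + 40 + 36 + 45 + 20 + recursive_sum([])
= 11 + 21 + 40 + 36 + 45 + 20 + 0
= 173


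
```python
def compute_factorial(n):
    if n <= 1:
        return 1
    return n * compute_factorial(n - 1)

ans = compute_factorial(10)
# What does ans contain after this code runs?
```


compute_factorial(10)
= 10 * compute_factorial(9)
= 10 * 9 * compute_factorial(8)
= 10 * 9 * 8 * compute_factorial(7)
= 10 * 9 * 8 * 7 * compute_factorial(6)
= 10 * 9 * 8 * 7 * 6 * compute_factorial(5)
= 10 * 9 * 8 * 7 * 6 * 5 * compute_factorial(4)
= 10 * 9 * 8 * 7 * 6 * 5 * 4 * compute_factorial(3)
= 10 * 9 * 8 * 7 * 6 * 5 * 4 * 3 * compute_factorial(2)
= 10 * 9 * 8 * 7 * 6 * 5 * 4 * 3 * 2 * compute_factorial(1)
= 10 * 9 * 8 * 7 * 6 * 5 * 4 * 3 * 2 * 1
= 3628800


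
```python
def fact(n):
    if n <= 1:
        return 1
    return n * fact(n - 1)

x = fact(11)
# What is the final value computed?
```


fact(11)
= 11 * fact(10)
= 11 * 10 * fact(9)
= 11 * 10 * 9 * fact(8)
= 11 * 10 * 9 * 8 * fact(7)
= 11 * 10 * 9 * 8 * 7 * fact(6)
= 11 * 10 * 9 * 8 * 7 * 6 * fact(5)
= 11 * 10 * 9 * 8 * 7 * 6 * 5 * fact(4)
= 11 * 10 * 9 * 8 * 7 * 6 * 5 * 4 * fact(3)
= 11 * 10 * 9 * 8 * 7 * 6 * 5 * 4 * 3 * fact(2)
= 11 * 10 * 9 * 8 * 7 * 6 * 5 * 4 * 3 * 2 * fact(1)
= 11 * 10 * 9 * 8 * 7 * 6 * 5 * 4 * 3 * 2 * 1
= 39916800


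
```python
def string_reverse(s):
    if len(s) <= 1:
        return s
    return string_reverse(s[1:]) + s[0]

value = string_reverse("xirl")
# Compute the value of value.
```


string_reverse("xirl")
= string_reverse("irl") + "x"
= string_reverse("rl") + "i" + "x"
= string_reverse("l") + "r" + "i" + "x"
= "l" + "r" + "i" + "x"
= "lrix"


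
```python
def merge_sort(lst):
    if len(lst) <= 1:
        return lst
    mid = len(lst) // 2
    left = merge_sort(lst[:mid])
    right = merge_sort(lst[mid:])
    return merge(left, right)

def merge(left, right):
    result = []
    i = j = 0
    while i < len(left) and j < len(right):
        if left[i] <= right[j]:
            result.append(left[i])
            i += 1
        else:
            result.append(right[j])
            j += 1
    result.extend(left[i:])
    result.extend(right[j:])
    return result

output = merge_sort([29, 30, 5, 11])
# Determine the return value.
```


merge_sort([29, 30, 5, 11])
Split into [29, 30] and [5, 11]
Left sorted: [29, 30]
Right sorted: [5, 11]
Merge [29, 30] and [5, 11]
= [5, 11, 29, 30]


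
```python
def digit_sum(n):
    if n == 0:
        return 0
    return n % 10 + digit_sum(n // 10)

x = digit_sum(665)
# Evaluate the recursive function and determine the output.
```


digit_sum(665)
= 5 + digit_sum(66)
= 5 + 6 + digit_sum(6)
= 5 + 6 + 6 + digit_sum(0)
= 5 + 6 + 6 + 0
= 17


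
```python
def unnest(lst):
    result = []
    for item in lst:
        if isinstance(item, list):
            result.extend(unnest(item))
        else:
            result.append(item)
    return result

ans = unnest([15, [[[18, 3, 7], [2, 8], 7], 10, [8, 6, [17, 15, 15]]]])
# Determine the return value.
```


unnest([15, [[[18, 3, 7], [2, 8], 7], 10, [8, 6, [17, 15, 15]]]])
Processing each element:
  15 is not a list -> append 15
  [[[18, 3, 7], [2, 8], 7], 10, [8, 6, [17, 15, 15]]] is a list -> unnest recursively -> [18, 3, 7, 2, 8, 7, 10, 8, 6, 17, 15, 15]
= [15, 18, 3, 7, 2, 8, 7, 10, 8, 6, 17, 15, 15]


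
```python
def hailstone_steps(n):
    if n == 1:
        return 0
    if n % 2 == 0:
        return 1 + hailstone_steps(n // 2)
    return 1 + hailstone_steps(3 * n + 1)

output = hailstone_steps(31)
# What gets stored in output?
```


hailstone_steps(31)
31 is odd -> 3*31+1 = 94 -> hailstone_steps(94)
94 is even -> hailstone_steps(47)
47 is odd -> 3*47+1 = 142 -> hailstone_steps(142)
142 is even -> hailstone_steps(71)
71 is odd -> 3*71+1 = 214 -> hailstone_steps(214)
214 is even -> hailstone_steps(107)
107 is odd -> 3*107+1 = 322 -> hailstone_steps(322)
322 is even -> hailstone_steps(161)
161 is odd -> 3*161+1 = 484 -> hailstone_steps(484)
484 is even -> hailstone_steps(242)
242 is even -> hailstone_steps(121)
121 is odd -> 3*121+1 = 364 -> hailstone_steps(364)
364 is even -> hailstone_steps(182)
182 is even -> hailstone_steps(91)
91 is odd -> 3*91+1 = 274 -> hailstone_steps(274)
274 is even -> hailstone_steps(137)
137 is odd -> 3*137+1 = 412 -> hailstone_steps(412)
412 is even -> hailstone_steps(206)
206 is even -> hailstone_steps(103)
103 is odd -> 3*103+1 = 310 -> hailstone_steps(310)
310 is even -> hailstone_steps(155)
155 is odd -> 3*155+1 = 466 -> hailstone_steps(466)
466 is even -> hailstone_steps(233)
233 is odd -> 3*233+1 = 700 -> hailstone_steps(700)
700 is even -> hailstone_steps(350)
350 is even -> hailstone_steps(175)
175 is odd -> 3*175+1 = 526 -> hailstone_steps(526)
526 is even -> hailstone_steps(263)
263 is odd -> 3*263+1 = 790 -> hailstone_steps(790)
790 is even -> hailstone_steps(395)
395 is odd -> 3*395+1 = 1186 -> hailstone_steps(1186)
1186 is even -> hailstone_steps(593)
593 is odd -> 3*593+1 = 1780 -> hailstone_steps(1780)
1780 is even -> hailstone_steps(890)
890 is even -> hailstone_steps(445)
445 is odd -> 3*445+1 = 1336 -> hailstone_steps(1336)
1336 is even -> hailstone_steps(668)
668 is even -> hailstone_steps(334)
334 is even -> hailstone_steps(167)
167 is odd -> 3*167+1 = 502 -> hailstone_steps(502)
502 is even -> hailstone_steps(251)
251 is odd -> 3*251+1 = 754 -> hailstone_steps(754)
754 is even -> hailstone_steps(377)
377 is odd -> 3*377+1 = 1132 -> hailstone_steps(1132)
1132 is even -> hailstone_steps(566)
566 is even -> hailstone_steps(283)
283 is odd -> 3*283+1 = 850 -> hailstone_steps(850)
850 is even -> hailstone_steps(425)
425 is odd -> 3*425+1 = 1276 -> hailstone_steps(1276)
1276 is even -> hailstone_steps(638)
638 is even -> hailstone_steps(319)
319 is odd -> 3*319+1 = 958 -> hailstone_steps(958)
958 is even -> hailstone_steps(479)
479 is odd -> 3*479+1 = 1438 -> hailstone_steps(1438)
1438 is even -> hailstone_steps(719)
719 is odd -> 3*719+1 = 2158 -> hailstone_steps(2158)
2158 is even -> hailstone_steps(1079)
1079 is odd -> 3*1079+1 = 3238 -> hailstone_steps(3238)
3238 is even -> hailstone_steps(1619)
1619 is odd -> 3*1619+1 = 4858 -> hailstone_steps(4858)
4858 is even -> hailstone_steps(2429)
2429 is odd -> 3*2429+1 = 7288 -> hailstone_steps(7288)
7288 is even -> hailstone_steps(3644)
3644 is even -> hailstone_steps(1822)
1822 is even -> hailstone_steps(911)
911 is odd -> 3*911+1 = 2734 -> hailstone_steps(2734)
2734 is even -> hailstone_steps(1367)
1367 is odd -> 3*1367+1 = 4102 -> hailstone_steps(4102)
4102 is even -> hailstone_steps(2051)
2051 is odd -> 3*2051+1 = 6154 -> hailstone_steps(6154)
6154 is even -> hailstone_steps(3077)
3077 is odd -> 3*3077+1 = 9232 -> hailstone_steps(9232)
9232 is even -> hailstone_steps(4616)
4616 is even -> hailstone_steps(2308)
2308 is even -> hailstone_steps(1154)
1154 is even -> hailstone_steps(577)
577 is odd -> 3*577+1 = 1732 -> hailstone_steps(1732)
1732 is even -> hailstone_steps(866)
866 is even -> hailstone_steps(433)
433 is odd -> 3*433+1 = 1300 -> hailstone_steps(1300)
1300 is even -> hailstone_steps(650)
650 is even -> hailstone_steps(325)
325 is odd -> 3*325+1 = 976 -> hailstone_steps(976)
976 is even -> hailstone_steps(488)
488 is even -> hailstone_steps(244)
244 is even -> hailstone_steps(122)
122 is even -> hailstone_steps(61)
61 is odd -> 3*61+1 = 184 -> hailstone_steps(184)
184 is even -> hailstone_steps(92)
92 is even -> hailstone_steps(46)
46 is even -> hailstone_steps(23)
23 is odd -> 3*23+1 = 70 -> hailstone_steps(70)
70 is even -> hailstone_steps(35)
35 is odd -> 3*35+1 = 106 -> hailstone_steps(106)
106 is even -> hailstone_steps(53)
53 is odd -> 3*53+1 = 160 -> hailstone_steps(160)
160 is even -> hailstone_steps(80)
80 is even -> hailstone_steps(40)
40 is even -> hailstone_steps(20)
20 is even -> hailstone_steps(10)
10 is even -> hailstone_steps(5)
5 is odd -> 3*5+1 = 16 -> hailstone_steps(16)
16 is even -> hailstone_steps(8)
8 is even -> hailstone_steps(4)
4 is even -> hailstone_steps(2)
2 is even -> hailstone_steps(1)
Reached 1 after 106 steps
= 106


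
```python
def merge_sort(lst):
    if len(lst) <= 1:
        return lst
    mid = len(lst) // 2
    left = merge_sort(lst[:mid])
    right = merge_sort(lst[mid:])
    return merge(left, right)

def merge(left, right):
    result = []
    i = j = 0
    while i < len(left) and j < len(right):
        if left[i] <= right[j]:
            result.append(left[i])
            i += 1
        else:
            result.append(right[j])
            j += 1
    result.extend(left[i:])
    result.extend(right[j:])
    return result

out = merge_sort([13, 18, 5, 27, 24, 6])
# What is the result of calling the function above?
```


merge_sort([13, 18, 5, 27, 24, 6])
Split into [13, 18, 5] and [27, 24, 6]
Left sorted: [5, 13, 18]
Right sorted: [6, 24, 27]
Merge [5, 13, 18] and [6, 24, 27]
= [5, 6, 13, 18, 24, 27]


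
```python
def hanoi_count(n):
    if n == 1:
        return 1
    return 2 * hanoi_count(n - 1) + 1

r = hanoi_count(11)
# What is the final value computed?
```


hanoi_count(11)
= 2 * hanoi_count(10) + 1
= 2 * (2 * hanoi_count(9) + 1) + 1
= 2 * (2 * (2 * hanoi_count(8) + 1) + 1) + 1
= 2 * (2 * (2 * (2 * hanoi_count(7) + 1) + 1) + 1) + 1
= 2 * (2 * (2 * (2 * (2 * hanoi_count(6) + 1) + 1) + 1) + 1) + 1
= 2 * (2 * (2 * (2 * (2 * (2 * hanoi_count(5) + 1) + 1) + 1) + 1) + 1) + 1
= 2 * (2 * (2 * (2 * (2 * (2 * (2 * hanoi_count(4) + 1) + 1) + 1) + 1) + 1) + 1) + 1
= 2 * (2 * (2 * (2 * (2 * (2 * (2 * (2 * hanoi_count(3) + 1) + 1) + 1) + 1) + 1) + 1) + 1) + 1
= 2 * (2 * (2 * (2 * (2 * (2 * (2 * (2 * (2 * hanoi_count(2) + 1) + 1) + 1) + 1) + 1) + 1) + 1) + 1) + 1
= 2 * (2 * (2 * (2 * (2 * (2 * (2 * (2 * (2 * (2 * hanoi_count(1) + 1) + 1) + 1) + 1) + 1) + 1) + 1) + 1) + 1) + 1
Now compute bottom-up:
hanoi_count(1) = 1
hanoi_count(2) = 2 * 1 + 1 = 3
hanoi_count(3) = 2 * 3 + 1 = 7
hanoi_count(4) = 2 * 7 + 1 = 15
hanoi_count(5) = 2 * 15 + 1 = 31
hanoi_count(6) = 2 * 31 + 1 = 63
hanoi_count(7) = 2 * 63 + 1 = 127
hanoi_count(8) = 2 * 127 + 1 = 255
hanoi_count(9) = 2 * 255 + 1 = 511
hanoi_count(10) = 2 * 511 + 1 = 1023
hanoi_count(11) = 2 * 1023 + 1 = 2047
= 2047


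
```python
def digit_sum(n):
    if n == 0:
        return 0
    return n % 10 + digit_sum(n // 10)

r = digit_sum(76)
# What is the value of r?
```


digit_sum(76)
= 6 + digit_sum(7)
= 6 + 7 + digit_sum(0)
= 6 + 7 + 0
= 13


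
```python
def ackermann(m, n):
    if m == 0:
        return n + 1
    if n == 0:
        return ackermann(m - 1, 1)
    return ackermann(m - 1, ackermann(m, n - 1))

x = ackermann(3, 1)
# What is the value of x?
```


ackermann(3, 1)
= ackermann(2, ackermann(3, 0))
First compute ackermann(3, 0) = 5
= ackermann(2, 5)
= 13


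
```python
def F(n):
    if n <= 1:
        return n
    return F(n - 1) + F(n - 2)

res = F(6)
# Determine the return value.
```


F(6)
= F(5) + F(4)
= (F(4) + F(3)) + F(4)
Computing bottom-up: F(0)=0, F(1)=1, F(2)=1, F(3)=2, F(4)=3, F(5)=5, F(6)=8
= 8


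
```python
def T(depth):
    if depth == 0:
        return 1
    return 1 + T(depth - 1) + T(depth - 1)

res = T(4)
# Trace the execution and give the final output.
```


T(4)
= 1 + T(3) + T(3)
= 1 + 2 * T(3)
T(k) = 2^(k+1) - 1
T(0) = 1
T(1) = 3
T(2) = 7
T(3) = 15
T(4) = 31
T(4) = 2^5 - 1 = 31


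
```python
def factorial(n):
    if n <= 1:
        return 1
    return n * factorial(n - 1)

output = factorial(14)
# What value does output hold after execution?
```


factorial(14)
= 14 * factorial(13)
= 14 * 13 * factorial(12)
= 14 * 13 * 12 * factorial(11)
= 14 * 13 * 12 * 11 * factorial(10)
= 14 * 13 * 12 * 11 * 10 * factorial(9)
= 14 * 13 * 12 * 11 * 10 * 9 * factorial(8)
= 14 * 13 * 12 * 11 * 10 * 9 * 8 * factorial(7)
= 14 * 13 * 12 * 11 * 10 * 9 * 8 * 7 * factorial(6)
= 14 * 13 * 12 * 11 * 10 * 9 * 8 * 7 * 6 * factorial(5)
= 14 * 13 * 12 * 11 * 10 * 9 * 8 * 7 * 6 * 5 * factorial(4)
= 14 * 13 * 12 * 11 * 10 * 9 * 8 * 7 * 6 * 5 * 4 * factorial(3)
= 14 * 13 * 12 * 11 * 10 * 9 * 8 * 7 * 6 * 5 * 4 * 3 * factorial(2)
= 14 * 13 * 12 * 11 * 10 * 9 * 8 * 7 * 6 * 5 * 4 * 3 * 2 * factorial(1)
= 14 * 13 * 12 * 11 * 10 * 9 * 8 * 7 * 6 * 5 * 4 * 3 * 2 * 1
= 87178291200


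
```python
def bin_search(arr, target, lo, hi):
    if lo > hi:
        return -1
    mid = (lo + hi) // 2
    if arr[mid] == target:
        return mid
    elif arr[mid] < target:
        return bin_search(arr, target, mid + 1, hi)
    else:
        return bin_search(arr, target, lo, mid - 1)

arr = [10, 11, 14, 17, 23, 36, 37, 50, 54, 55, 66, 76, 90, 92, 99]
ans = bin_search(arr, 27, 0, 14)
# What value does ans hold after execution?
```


bin_search(arr, 27, 0, 14)
lo=0, hi=14, mid=7, arr[mid]=50
50 > 27, search left half
lo=0, hi=6, mid=3, arr[mid]=17
17 < 27, search right half
lo=4, hi=6, mid=5, arr[mid]=36
36 > 27, search left half
lo=4, hi=4, mid=4, arr[mid]=23
23 < 27, search right half
lo > hi, target not found, return -1
= -1


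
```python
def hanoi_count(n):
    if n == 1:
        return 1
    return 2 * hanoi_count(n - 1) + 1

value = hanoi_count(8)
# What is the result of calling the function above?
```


hanoi_count(8)
= 2 * hanoi_count(7) + 1
= 2 * (2 * hanoi_count(6) + 1) + 1
= 2 * (2 * (2 * hanoi_count(5) + 1) + 1) + 1
= 2 * (2 * (2 * (2 * hanoi_count(4) + 1) + 1) + 1) + 1
= 2 * (2 * (2 * (2 * (2 * hanoi_count(3) + 1) + 1) + 1) + 1) + 1
= 2 * (2 * (2 * (2 * (2 * (2 * hanoi_count(2) + 1) + 1) + 1) + 1) + 1) + 1
= 2 * (2 * (2 * (2 * (2 * (2 * (2 * hanoi_count(1) + 1) + 1) + 1) + 1) + 1) + 1) + 1
Now compute bottom-up:
hanoi_count(1) = 1
hanoi_count(2) = 2 * 1 + 1 = 3
hanoi_count(3) = 2 * 3 + 1 = 7
hanoi_count(4) = 2 * 7 + 1 = 15
hanoi_count(5) = 2 * 15 + 1 = 31
hanoi_count(6) = 2 * 31 + 1 = 63
hanoi_count(7) = 2 * 63 + 1 = 127
hanoi_count(8) = 2 * 127 + 1 = 255
= 255


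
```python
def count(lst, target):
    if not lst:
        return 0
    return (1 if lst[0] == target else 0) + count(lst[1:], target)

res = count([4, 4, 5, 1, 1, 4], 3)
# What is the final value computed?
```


count([4, 4, 5, 1, 1, 4], 3)
lst[0]=4 != 3: 0 + count([4, 5, 1, 1, 4], 3)
lst[0]=4 != 3: 0 + count([5, 1, 1, 4], 3)
lst[0]=5 != 3: 0 + count([1, 1, 4], 3)
lst[0]=1 != 3: 0 + count([1, 4], 3)
lst[0]=1 != 3: 0 + count([4], 3)
lst[0]=4 != 3: 0 + count([], 3)
= 0


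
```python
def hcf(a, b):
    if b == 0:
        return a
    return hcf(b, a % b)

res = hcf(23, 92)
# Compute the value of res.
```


hcf(23, 92)
= hcf(92, 23 % 92) = hcf(92, 23)
= hcf(23, 92 % 23) = hcf(23, 0)
b == 0, return a = 23


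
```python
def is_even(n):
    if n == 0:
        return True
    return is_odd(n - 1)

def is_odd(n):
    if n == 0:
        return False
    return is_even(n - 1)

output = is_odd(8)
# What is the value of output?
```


is_odd(8)
= is_even(7)
= is_odd(6)
= is_even(5)
= is_odd(4)
= is_even(3)
= is_odd(2)
= is_even(1)
= is_odd(0)
n == 0: return False
= False


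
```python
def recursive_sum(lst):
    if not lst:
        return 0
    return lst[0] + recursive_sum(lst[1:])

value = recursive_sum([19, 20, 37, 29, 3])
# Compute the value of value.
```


recursive_sum([19, 20, 37, 29, 3])
= 19 + recursive_sum([20, 37, 29, 3])
= 19 + 20 + recursive_sum([37, 29, 3])
= 19 + 20 + 37 + recursive_sum([29, 3])
= 19 + 20 + 37 + 29 + recursive_sum([3])
= 19 + 20 + 37 + 29 + 3 + recursive_sum([])
= 19 + 20 + 37 + 29 + 3 + 0
= 108


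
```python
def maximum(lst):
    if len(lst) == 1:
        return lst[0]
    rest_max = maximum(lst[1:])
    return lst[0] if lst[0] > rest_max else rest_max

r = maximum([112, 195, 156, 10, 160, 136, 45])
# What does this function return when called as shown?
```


maximum([112, 195, 156, 10, 160, 136, 45])
= compare 112 with maximum([195, 156, 10, 160, 136, 45])
= compare 195 with maximum([156, 10, 160, 136, 45])
= compare 156 with maximum([10, 160, 136, 45])
= compare 10 with maximum([160, 136, 45])
= compare 160 with maximum([136, 45])
= compare 136 with maximum([45])
Base: maximum([45]) = 45
compare 136 with 45: max = 136
compare 160 with 136: max = 160
compare 10 with 160: max = 160
compare 156 with 160: max = 160
compare 195 with 160: max = 195
compare 112 with 195: max = 195
= 195


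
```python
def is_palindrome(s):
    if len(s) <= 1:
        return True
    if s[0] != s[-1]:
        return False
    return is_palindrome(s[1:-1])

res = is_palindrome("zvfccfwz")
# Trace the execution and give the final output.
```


is_palindrome("zvfccfwz")
"zvfccfwz": s[0]='z' == s[-1]='z' -> is_palindrome("vfccfw")
"vfccfw": s[0]='v' != s[-1]='w' -> False
= False


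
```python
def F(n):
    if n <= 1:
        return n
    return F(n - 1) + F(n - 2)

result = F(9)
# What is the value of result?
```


F(9)
= F(8) + F(7)
= (F(7) + F(6)) + F(7)
Computing bottom-up: F(0)=0, F(1)=1, F(2)=1, F(3)=2, F(4)=3, F(5)=5, F(6)=8, F(7)=13, F(8)=21, F(9)=34
= 34


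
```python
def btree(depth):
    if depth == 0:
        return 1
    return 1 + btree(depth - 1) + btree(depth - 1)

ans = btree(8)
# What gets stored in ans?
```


btree(8)
= 1 + btree(7) + btree(7)
= 1 + 2 * btree(7)
btree(k) = 2^(k+1) - 1
btree(0) = 1
btree(1) = 3
btree(2) = 7
btree(3) = 15
btree(4) = 31
btree(8) = 2^9 - 1 = 511


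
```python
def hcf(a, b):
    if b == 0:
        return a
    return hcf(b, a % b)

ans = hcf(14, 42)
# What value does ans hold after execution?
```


hcf(14, 42)
= hcf(42, 14 % 42) = hcf(42, 14)
= hcf(14, 42 % 14) = hcf(14, 0)
b == 0, return a = 14


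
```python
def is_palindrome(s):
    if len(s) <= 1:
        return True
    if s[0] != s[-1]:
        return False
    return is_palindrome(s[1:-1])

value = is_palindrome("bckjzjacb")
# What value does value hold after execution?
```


is_palindrome("bckjzjacb")
"bckjzjacb": s[0]='b' == s[-1]='b' -> is_palindrome("ckjzjac")
"ckjzjac": s[0]='c' == s[-1]='c' -> is_palindrome("kjzja")
"kjzja": s[0]='k' != s[-1]='a' -> False
= False


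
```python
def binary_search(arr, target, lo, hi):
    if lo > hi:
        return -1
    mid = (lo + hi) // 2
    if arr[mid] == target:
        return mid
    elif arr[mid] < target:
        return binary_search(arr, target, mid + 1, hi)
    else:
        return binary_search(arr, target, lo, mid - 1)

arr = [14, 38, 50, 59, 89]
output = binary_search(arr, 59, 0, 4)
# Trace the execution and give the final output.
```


binary_search(arr, 59, 0, 4)
lo=0, hi=4, mid=2, arr[mid]=50
50 < 59, search right half
lo=3, hi=4, mid=3, arr[mid]=59
arr[3] == 59, found at index 3
= 3


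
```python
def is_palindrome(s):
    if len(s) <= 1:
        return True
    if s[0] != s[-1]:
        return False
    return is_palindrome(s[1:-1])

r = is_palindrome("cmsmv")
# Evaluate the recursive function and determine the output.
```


is_palindrome("cmsmv")
"cmsmv": s[0]='c' != s[-1]='v' -> False
= False


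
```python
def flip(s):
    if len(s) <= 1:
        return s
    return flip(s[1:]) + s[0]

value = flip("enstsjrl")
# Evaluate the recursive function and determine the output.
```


flip("enstsjrl")
= flip("nstsjrl") + "e"
= flip("stsjrl") + "n" + "e"
= flip("tsjrl") + "s" + "n" + "e"
= flip("sjrl") + "t" + "s" + "n" + "e"
= flip("jrl") + "s" + "t" + "s" + "n" + "e"
= flip("rl") + "j" + "s" + "t" + "s" + "n" + "e"
= flip("l") + "r" + "j" + "s" + "t" + "s" + "n" + "e"
= "l" + "r" + "j" + "s" + "t" + "s" + "n" + "e"
= "lrjstsne"


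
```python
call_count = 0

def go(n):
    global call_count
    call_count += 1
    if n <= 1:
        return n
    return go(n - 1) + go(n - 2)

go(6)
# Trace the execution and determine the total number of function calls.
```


go(6) calls go(5) and go(4); each non-base call branches into two more.
Let C(k) = total number of calls made by go(k), including the call to go(k) itself.
Base cases: C(0) = 1, C(1) = 1
Recurrence: C(k) = 1 + C(k-1) + C(k-2)
  C(2) = 1 + C(1) + C(0) = 1 + 1 + 1 = 3
  C(3) = 1 + C(2) + C(1) = 1 + 3 + 1 = 5
  C(4) = 1 + C(3) + C(2) = 1 + 5 + 3 = 9
  C(5) = 1 + C(4) + C(3) = 1 + 9 + 5 = 15
  C(6) = 1 + C(5) + C(4) = 1 + 15 + 9 = 25
Total calls = C(6) = 25


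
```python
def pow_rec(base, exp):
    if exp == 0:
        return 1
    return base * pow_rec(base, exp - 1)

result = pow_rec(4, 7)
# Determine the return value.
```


pow_rec(4, 7)
= 4 * pow_rec(4, 6)
= 4 * 4 * pow_rec(4, 5)
= 4 * 4 * 4 * pow_rec(4, 4)
= 4 * 4 * 4 * 4 * pow_rec(4, 3)
= 4 * 4 * 4 * 4 * 4 * pow_rec(4, 2)
= 4 * 4 * 4 * 4 * 4 * 4 * pow_rec(4, 1)
= 4 * 4 * 4 * 4 * 4 * 4 * 4 * pow_rec(4, 0)
= 4 * 4 * 4 * 4 * 4 * 4 * 4 * 1
= 16384


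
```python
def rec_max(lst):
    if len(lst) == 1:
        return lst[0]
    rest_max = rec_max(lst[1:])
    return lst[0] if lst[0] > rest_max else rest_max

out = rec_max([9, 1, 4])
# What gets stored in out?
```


rec_max([9, 1, 4])
= compare 9 with rec_max([1, 4])
= compare 1 with rec_max([4])
Base: rec_max([4]) = 4
compare 1 with 4: max = 4
compare 9 with 4: max = 9
= 9


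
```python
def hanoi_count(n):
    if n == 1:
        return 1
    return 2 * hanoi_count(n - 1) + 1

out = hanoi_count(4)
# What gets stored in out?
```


hanoi_count(4)
= 2 * hanoi_count(3) + 1
= 2 * (2 * hanoi_count(2) + 1) + 1
= 2 * (2 * (2 * hanoi_count(1) + 1) + 1) + 1
Now compute bottom-up:
hanoi_count(1) = 1
hanoi_count(2) = 2 * 1 + 1 = 3
hanoi_count(3) = 2 * 3 + 1 = 7
hanoi_count(4) = 2 * 7 + 1 = 15
= 15


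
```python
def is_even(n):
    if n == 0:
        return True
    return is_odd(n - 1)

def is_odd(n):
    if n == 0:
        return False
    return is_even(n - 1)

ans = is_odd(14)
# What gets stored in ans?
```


is_odd(14)
= is_even(13)
= is_odd(12)
= is_even(11)
= is_odd(10)
= is_even(9)
= is_odd(8)
= is_even(7)
= is_odd(6)
= is_even(5)
= is_odd(4)
= is_even(3)
= is_odd(2)
= is_even(1)
= is_odd(0)
n == 0: return False
= False


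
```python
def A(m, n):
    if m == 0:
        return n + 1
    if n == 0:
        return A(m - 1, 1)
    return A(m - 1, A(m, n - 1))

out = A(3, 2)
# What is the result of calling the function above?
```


A(3, 2)
= A(2, A(3, 1))
First compute A(3, 1) = 13
= A(2, 13)
= 29


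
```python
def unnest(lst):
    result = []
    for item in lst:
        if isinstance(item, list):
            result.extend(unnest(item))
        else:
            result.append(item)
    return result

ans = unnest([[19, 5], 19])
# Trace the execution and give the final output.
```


unnest([[19, 5], 19])
Processing each element:
  [19, 5] is a list -> unnest recursively -> [19, 5]
  19 is not a list -> append 19
= [19, 5, 19]


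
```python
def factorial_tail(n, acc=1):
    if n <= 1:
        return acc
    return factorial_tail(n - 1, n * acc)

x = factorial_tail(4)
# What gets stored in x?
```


factorial_tail(4, 1)
= factorial_tail(3, 4 * 1) = factorial_tail(3, 4)
= factorial_tail(2, 3 * 4) = factorial_tail(2, 12)
= factorial_tail(1, 2 * 12) = factorial_tail(1, 24)
n <= 1, return acc = 24


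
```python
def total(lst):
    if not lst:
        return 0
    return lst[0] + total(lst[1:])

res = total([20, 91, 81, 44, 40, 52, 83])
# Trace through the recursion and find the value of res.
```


total([20, 91, 81, 44, 40, 52, 83])
= 20 + total([91, 81, 44, 40, 52, 83])
= 20 + 91 + total([81, 44, 40, 52, 83])
= 20 + 91 + 81 + total([44, 40, 52, 83])
= 20 + 91 + 81 + 44 + total([40, 52, 83])
= 20 + 91 + 81 + 44 + 40 + total([52, 83])
= 20 + 91 + 81 + 44 + 40 + 52 + total([83])
= 20 + 91 + 81 + 44 + 40 + 52 + 83 + total([])
= 20 + 91 + 81 + 44 + 40 + 52 + 83 + 0
= 411
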